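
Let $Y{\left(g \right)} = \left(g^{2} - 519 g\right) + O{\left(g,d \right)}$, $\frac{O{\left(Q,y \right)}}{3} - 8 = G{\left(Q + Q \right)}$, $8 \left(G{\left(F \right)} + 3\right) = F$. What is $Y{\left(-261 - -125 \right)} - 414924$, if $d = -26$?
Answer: $-325931$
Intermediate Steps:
$G{\left(F \right)} = -3 + \frac{F}{8}$
$O{\left(Q,y \right)} = 15 + \frac{3 Q}{4}$ ($O{\left(Q,y \right)} = 24 + 3 \left(-3 + \frac{Q + Q}{8}\right) = 24 + 3 \left(-3 + \frac{2 Q}{8}\right) = 24 + 3 \left(-3 + \frac{Q}{4}\right) = 24 + \left(-9 + \frac{3 Q}{4}\right) = 15 + \frac{3 Q}{4}$)
$Y{\left(g \right)} = 15 + g^{2} - \frac{2073 g}{4}$ ($Y{\left(g \right)} = \left(g^{2} - 519 g\right) + \left(15 + \frac{3 g}{4}\right) = 15 + g^{2} - \frac{2073 g}{4}$)
$Y{\left(-261 - -125 \right)} - 414924 = \left(15 + \left(-261 - -125\right)^{2} - \frac{2073 \left(-261 - -125\right)}{4}\right) - 414924 = \left(15 + \left(-261 + 125\right)^{2} - \frac{2073 \left(-261 + 125\right)}{4}\right) - 414924 = \left(15 + \left(-136\right)^{2} - -70482\right) - 414924 = \left(15 + 18496 + 70482\right) - 414924 = 88993 - 414924 = -325931$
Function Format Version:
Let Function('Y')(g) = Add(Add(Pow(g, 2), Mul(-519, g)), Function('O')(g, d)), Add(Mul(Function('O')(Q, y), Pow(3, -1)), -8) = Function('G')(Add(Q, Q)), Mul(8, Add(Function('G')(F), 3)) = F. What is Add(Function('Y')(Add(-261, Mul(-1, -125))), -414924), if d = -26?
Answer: -325931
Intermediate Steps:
Function('G')(F) = Add(-3, Mul(Rational(1, 8), F))
Function('O')(Q, y) = Add(15, Mul(Rational(3, 4), Q)) (Function('O')(Q, y) = Add(24, Mul(3, Add(-3, Mul(Rational(1, 8), Add(Q, Q))))) = Add(24, Mul(3, Add(-3, Mul(Rational(1, 8), Mul(2, Q))))) = Add(24, Mul(3, Add(-3, Mul(Rational(1, 4), Q)))) = Add(24, Add(-9, Mul(Rational(3, 4), Q))) = Add(15, Mul(Rational(3, 4), Q)))
Function('Y')(g) = Add(15, Pow(g, 2), Mul(Rational(-2073, 4), g)) (Function('Y')(g) = Add(Add(Pow(g, 2), Mul(-519, g)), Add(15, Mul(Rational(3, 4), g))) = Add(15, Pow(g, 2), Mul(Rational(-2073, 4), g)))
Add(Function('Y')(Add(-261, Mul(-1, -125))), -414924) = Add(Add(15, Pow(Add(-261, Mul(-1, -125)), 2), Mul(Rational(-2073, 4), Add(-261, Mul(-1, -125)))), -414924) = Add(Add(15, Pow(Add(-261, 125), 2), Mul(Rational(-2073, 4), Add(-261, 125))), -414924) = Add(Add(15, Pow(-136, 2), Mul(Rational(-2073, 4), -136)), -414924) = Add(Add(15, 18496, 70482), -414924) = Add(88993, -414924) = -325931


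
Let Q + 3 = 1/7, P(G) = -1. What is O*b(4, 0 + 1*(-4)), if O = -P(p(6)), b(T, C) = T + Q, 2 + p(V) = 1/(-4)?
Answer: 8/7 ≈ 1.1429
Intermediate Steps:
p(V) = -9/4 (p(V) = -2 + 1/(-4) = -2 - ¼ = -9/4)
Q = -20/7 (Q = -3 + 1/7 = -3 + ⅐ = -20/7 ≈ -2.8571)
b(T, C) = -20/7 + T (b(T, C) = T - 20/7 = -20/7 + T)
O = 1 (O = -1*(-1) = 1)
O*b(4, 0 + 1*(-4)) = 1*(-20/7 + 4) = 1*(8/7) = 8/7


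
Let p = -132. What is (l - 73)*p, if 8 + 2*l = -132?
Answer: 18876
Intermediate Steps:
l = -70 (l = -4 + (½)*(-132) = -4 - 66 = -70)
(l - 73)*p = (-70 - 73)*(-132) = -143*(-132) = 18876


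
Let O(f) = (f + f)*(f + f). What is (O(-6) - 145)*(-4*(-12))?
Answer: -48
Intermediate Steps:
O(f) = 4*f² (O(f) = (2*f)*(2*f) = 4*f²)
(O(-6) - 145)*(-4*(-12)) = (4*(-6)² - 145)*(-4*(-12)) = (4*36 - 145)*48 = (144 - 145)*48 = -1*48 = -48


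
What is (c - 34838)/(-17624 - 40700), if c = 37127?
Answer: -327/8332 ≈ -0.039246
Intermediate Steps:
(c - 34838)/(-17624 - 40700) = (37127 - 34838)/(-17624 - 40700) = 2289/(-58324) = 2289*(-1/58324) = -327/8332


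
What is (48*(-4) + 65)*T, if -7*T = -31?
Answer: -3937/7 ≈ -562.43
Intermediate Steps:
T = 31/7 (T = -1/7*(-31) = 31/7 ≈ 4.4286)
(48*(-4) + 65)*T = (48*(-4) + 65)*(31/7) = (-192 + 65)*(31/7) = -127*31/7 = -3937/7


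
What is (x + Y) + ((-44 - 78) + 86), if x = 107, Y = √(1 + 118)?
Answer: 71 + √119 ≈ 81.909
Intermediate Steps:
Y = √119 ≈ 10.909
(x + Y) + ((-44 - 78) + 86) = (107 + √119) + ((-44 - 78) + 86) = (107 + √119) + (-122 + 86) = (107 + √119) - 36 = 71 + √119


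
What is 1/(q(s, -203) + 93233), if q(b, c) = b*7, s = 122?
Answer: 1/94087 ≈ 1.0628e-5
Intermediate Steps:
q(b, c) = 7*b
1/(q(s, -203) + 93233) = 1/(7*122 + 93233) = 1/(854 + 93233) = 1/94087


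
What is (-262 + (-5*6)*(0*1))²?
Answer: 68644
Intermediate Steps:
(-262 + (-5*6)*(0*1))² = (-262 - 30*0)² = (-262 + 0)² = (-262)² = 68644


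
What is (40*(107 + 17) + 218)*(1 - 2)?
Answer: -5178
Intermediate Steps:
(40*(107 + 17) + 218)*(1 - 2) = (40*124 + 218)*(-1) = (4960 + 218)*(-1) = 5178*(-1) = -5178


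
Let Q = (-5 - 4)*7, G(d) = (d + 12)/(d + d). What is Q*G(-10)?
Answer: 63/10 ≈ 6.3000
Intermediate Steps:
G(d) = (12 + d)/(2*d) (G(d) = (12 + d)/((2*d)) = (12 + d)*(1/(2*d)) = (12 + d)/(2*d))
Q = -63 (Q = -9*7 = -63)
Q*G(-10) = -63*(12 - 10)/(2*(-10)) = -63*(-1)*2/(2*10) = -63*(-⅒) = 63/10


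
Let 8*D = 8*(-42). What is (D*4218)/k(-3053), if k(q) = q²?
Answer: -177156/9320809 ≈ -0.019006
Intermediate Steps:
D = -42 (D = (8*(-42))/8 = (⅛)*(-336) = -42)
(D*4218)/k(-3053) = (-42*4218)/((-3053)²) = -177156/9320809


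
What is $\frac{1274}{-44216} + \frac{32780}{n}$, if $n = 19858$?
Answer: $\frac{356025347}{219510332} \approx 1.6219$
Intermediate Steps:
$\frac{1274}{-44216} + \frac{32780}{n} = \frac{1274}{-44216} + \frac{32780}{19858} = 1274 \left(- \frac{1}{44216}\right) + 32780 \cdot \frac{1}{19858} = - \frac{637}{22108} + \frac{16390}{9929} = \frac{356025347}{219510332}$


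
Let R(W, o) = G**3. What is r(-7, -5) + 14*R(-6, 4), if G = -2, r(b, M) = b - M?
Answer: -114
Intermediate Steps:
R(W, o) = -8 (R(W, o) = (-2)**3 = -8)
r(-7, -5) + 14*R(-6, 4) = (-7 - 1*(-5)) + 14*(-8) = (-7 + 5) - 112 = -2 - 112 = -114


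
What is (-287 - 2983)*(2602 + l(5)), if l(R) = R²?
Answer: -8590290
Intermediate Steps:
(-287 - 2983)*(2602 + l(5)) = (-287 - 2983)*(2602 + 5²) = -3270*(2602 + 25) = -3270*2627 = -8590290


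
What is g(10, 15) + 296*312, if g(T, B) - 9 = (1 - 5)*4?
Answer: 92345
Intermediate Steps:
g(T, B) = -7 (g(T, B) = 9 + (1 - 5)*4 = 9 - 4*4 = 9 - 16 = -7)
g(10, 15) + 296*312 = -7 + 296*312 = -7 + 92352 = 92345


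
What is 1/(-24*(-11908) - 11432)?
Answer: 1/274360 ≈ 3.6448e-6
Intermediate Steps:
1/(-24*(-11908) - 11432) = 1/(285792 - 11432) = 1/274360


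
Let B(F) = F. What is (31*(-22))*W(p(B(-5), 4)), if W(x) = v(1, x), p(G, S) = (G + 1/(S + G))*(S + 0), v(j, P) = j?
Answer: -682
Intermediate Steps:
p(G, S) = S*(G + 1/(G + S)) (p(G, S) = (G + 1/(G + S))*S = S*(G + 1/(G + S)))
W(x) = 1
(31*(-22))*W(p(B(-5), 4)) = (31*(-22))*1 = -682*1 = -682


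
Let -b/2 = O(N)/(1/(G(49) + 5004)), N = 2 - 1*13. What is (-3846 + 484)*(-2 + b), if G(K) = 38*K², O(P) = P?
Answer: -7118436564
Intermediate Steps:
N = -11 (N = 2 - 13 = -11)
b = 2117324 (b = -(-22)/(1/(38*49² + 5004)) = -(-22)/(1/(38*2401 + 5004)) = -(-22)/(1/(91238 + 5004)) = -(-22)/(1/96242) = -(-22)/1/96242 = -(-22)*96242 = -2*(-1058662) = 2117324)
(-3846 + 484)*(-2 + b) = (-3846 + 484)*(-2 + 2117324) = -3362*2117322 = -7118436564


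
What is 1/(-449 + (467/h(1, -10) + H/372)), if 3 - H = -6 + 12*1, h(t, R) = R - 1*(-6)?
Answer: -62/35077 ≈ -0.0017675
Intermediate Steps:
h(t, R) = 6 + R (h(t, R) = R + 6 = 6 + R)
H = -3 (H = 3 - (-6 + 12*1) = 3 - (-6 + 12) = 3 - 1*6 = 3 - 6 = -3)
1/(-449 + (467/h(1, -10) + H/372)) = 1/(-449 + (467/(6 - 10) - 3/372)) = 1/(-449 + (467/(-4) - 3*1/372)) = 1/(-449 + (467*(-¼) - 1/124)) = 1/(-449 + (-467/4 - 1/124)) = 1/(-449 - 7239/62) = 1/(-35077/62) = -62/35077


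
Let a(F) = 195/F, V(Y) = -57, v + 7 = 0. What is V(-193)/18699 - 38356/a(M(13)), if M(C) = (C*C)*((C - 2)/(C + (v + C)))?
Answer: -34187436979/1776405 ≈ -19245.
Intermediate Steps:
v = -7 (v = -7 + 0 = -7)
M(C) = C**2*(-2 + C)/(-7 + 2*C) (M(C) = (C*C)*((C - 2)/(C + (-7 + C))) = C**2*((-2 + C)/(-7 + 2*C)) = C**2*(-2 + C)/(-7 + 2*C))
V(-193)/18699 - 38356/a(M(13)) = -57/18699 - 38356*13*(-2 + 13)/(15*(-7 + 2*13)) = -57*1/18699 - 38356*143/(15*(-7 + 26)) = -19/6233 - 38356/(195/((169*11/19))) = -19/6233 - 38356/(195/((169*(1/19)*11))) = -19/6233 - 38356/(195/(1859/19)) = -19/6233 - 38356/(195*(19/1859)) = -19/6233 - 38356/285/143 = -19/6233 - 38356*143/285 = -19/6233 - 5484908/285 = -34187436979/1776405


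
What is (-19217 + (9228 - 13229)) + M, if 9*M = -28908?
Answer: -26430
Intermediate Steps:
M = -3212 (M = (⅑)*(-28908) = -3212)
(-19217 + (9228 - 13229)) + M = (-19217 + (9228 - 13229)) - 3212 = (-19217 - 4001) - 3212 = -23218 - 3212 = -26430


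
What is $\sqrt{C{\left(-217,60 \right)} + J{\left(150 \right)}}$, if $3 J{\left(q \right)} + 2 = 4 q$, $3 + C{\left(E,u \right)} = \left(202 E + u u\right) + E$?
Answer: $\frac{2 i \sqrt{90573}}{3} \approx 200.64 i$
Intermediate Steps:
$C{\left(E,u \right)} = -3 + u^{2} + 203 E$ ($C{\left(E,u \right)} = -3 + \left(\left(202 E + u u\right) + E\right) = -3 + \left(\left(202 E + u^{2}\right) + E\right) = -3 + \left(\left(u^{2} + 202 E\right) + E\right) = -3 + \left(u^{2} + 203 E\right) = -3 + u^{2} + 203 E$)
$J{\left(q \right)} = - \frac{2}{3} + \frac{4 q}{3}$
$\sqrt{C{\left(-217,60 \right)} + J{\left(150 \right)}} = \sqrt{\left(-3 + 60^{2} + 203 \left(-217\right)\right) + \left(- \frac{2}{3} + \frac{4}{3} \cdot 150\right)} = \sqrt{\left(-3 + 3600 - 44051\right) + \left(- \frac{2}{3} + 200\right)} = \sqrt{-40454 + \frac{598}{3}} = \sqrt{- \frac{120764}{3}} = \frac{2 i \sqrt{90573}}{3}$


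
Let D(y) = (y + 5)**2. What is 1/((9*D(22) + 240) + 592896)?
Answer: 1/599697 ≈ 1.6675e-6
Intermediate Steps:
D(y) = (5 + y)**2
1/((9*D(22) + 240) + 592896) = 1/((9*(5 + 22)**2 + 240) + 592896) = 1/((9*27**2 + 240) + 592896) = 1/((9*729 + 240) + 592896) = 1/((6561 + 240) + 592896) = 1/(6801 + 592896) = 1/599697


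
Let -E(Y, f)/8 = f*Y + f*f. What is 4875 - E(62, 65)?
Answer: 70915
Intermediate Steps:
E(Y, f) = -8*f² - 8*Y*f (E(Y, f) = -8*(f*Y + f*f) = -8*(Y*f + f²) = -8*(f² + Y*f) = -8*f² - 8*Y*f)
4875 - E(62, 65) = 4875 - (-8)*65*(62 + 65) = 4875 - (-8)*65*127 = 4875 - 1*(-66040) = 4875 + 66040 = 70915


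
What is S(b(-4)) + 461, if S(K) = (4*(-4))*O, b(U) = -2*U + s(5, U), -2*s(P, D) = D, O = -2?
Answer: 493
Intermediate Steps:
s(P, D) = -D/2
b(U) = -5*U/2 (b(U) = -2*U - U/2 = -5*U/2)
S(K) = 32 (S(K) = (4*(-4))*(-2) = -16*(-2) = 32)
S(b(-4)) + 461 = 32 + 461 = 493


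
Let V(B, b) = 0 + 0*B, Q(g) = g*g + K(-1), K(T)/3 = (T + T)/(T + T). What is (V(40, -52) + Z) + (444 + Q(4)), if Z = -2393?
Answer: -1930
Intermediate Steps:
K(T) = 3 (K(T) = 3*((T + T)/(T + T)) = 3*((2*T)/((2*T))) = 3*((2*T)*(1/(2*T))) = 3*1 = 3)
Q(g) = 3 + g² (Q(g) = g*g + 3 = g² + 3 = 3 + g²)
V(B, b) = 0 (V(B, b) = 0 + 0 = 0)
(V(40, -52) + Z) + (444 + Q(4)) = (0 - 2393) + (444 + (3 + 4²)) = -2393 + (444 + (3 + 16)) = -2393 + (444 + 19) = -2393 + 463 = -1930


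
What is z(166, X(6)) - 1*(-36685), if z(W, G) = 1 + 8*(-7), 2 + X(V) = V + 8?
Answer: 36630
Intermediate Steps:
X(V) = 6 + V (X(V) = -2 + (V + 8) = -2 + (8 + V) = 6 + V)
z(W, G) = -55 (z(W, G) = 1 - 56 = -55)
z(166, X(6)) - 1*(-36685) = -55 - 1*(-36685) = -55 + 36685 = 36630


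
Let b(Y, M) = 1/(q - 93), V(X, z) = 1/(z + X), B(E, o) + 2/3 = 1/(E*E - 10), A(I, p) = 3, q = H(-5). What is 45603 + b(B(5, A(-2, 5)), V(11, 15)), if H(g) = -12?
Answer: 4788314/105 ≈ 45603.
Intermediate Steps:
q = -12
B(E, o) = -⅔ + 1/(-10 + E²) (B(E, o) = -⅔ + 1/(E*E - 10) = -⅔ + 1/(E² - 10) = -⅔ + 1/(-10 + E²))
V(X, z) = 1/(X + z)
b(Y, M) = -1/105 (b(Y, M) = 1/(-12 - 93) = 1/(-105) = -1/105)
45603 + b(B(5, A(-2, 5)), V(11, 15)) = 45603 - 1/105 = 4788314/105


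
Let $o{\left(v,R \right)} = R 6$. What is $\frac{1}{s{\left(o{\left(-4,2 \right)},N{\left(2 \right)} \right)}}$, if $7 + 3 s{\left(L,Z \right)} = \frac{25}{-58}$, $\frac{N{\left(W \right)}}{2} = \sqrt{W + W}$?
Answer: $- \frac{174}{431} \approx -0.40371$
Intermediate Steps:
$N{\left(W \right)} = 2 \sqrt{2} \sqrt{W}$ ($N{\left(W \right)} = 2 \sqrt{W + W} = 2 \sqrt{2 W} = 2 \sqrt{2} \sqrt{W}$)
$o{\left(v,R \right)} = 6 R$
$s{\left(L,Z \right)} = - \frac{431}{174}$ ($s{\left(L,Z \right)} = - \frac{7}{3} + \frac{25 \frac{1}{-58}}{3} = - \frac{7}{3} + \frac{25 \left(- \frac{1}{58}\right)}{3} = - \frac{7}{3} + \frac{1}{3} \left(- \frac{25}{58}\right) = - \frac{7}{3} - \frac{25}{174} = - \frac{431}{174}$)
$\frac{1}{s{\left(o{\left(-4,2 \right)},N{\left(2 \right)} \right)}} = \frac{1}{- \frac{431}{174}} = - \frac{174}{431}$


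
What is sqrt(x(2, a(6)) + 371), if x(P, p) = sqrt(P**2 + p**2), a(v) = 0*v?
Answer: sqrt(373) ≈ 19.313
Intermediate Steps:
a(v) = 0
sqrt(x(2, a(6)) + 371) = sqrt(sqrt(2**2 + 0**2) + 371) = sqrt(sqrt(4 + 0) + 371) = sqrt(sqrt(4) + 371) = sqrt(2 + 371) = sqrt(373)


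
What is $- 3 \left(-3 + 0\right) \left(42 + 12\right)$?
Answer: $486$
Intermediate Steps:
$- 3 \left(-3 + 0\right) \left(42 + 12\right) = \left(-3\right) \left(-3\right) 54 = 9 \cdot 54 = 486$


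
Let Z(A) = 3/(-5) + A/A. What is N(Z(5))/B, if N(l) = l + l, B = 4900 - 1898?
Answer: 2/7505 ≈ 0.00026649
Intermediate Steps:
Z(A) = ⅖ (Z(A) = 3*(-⅕) + 1 = -⅗ + 1 = ⅖)
B = 3002
N(l) = 2*l
N(Z(5))/B = (2*(⅖))/3002 = (⅘)*(1/3002) = 2/7505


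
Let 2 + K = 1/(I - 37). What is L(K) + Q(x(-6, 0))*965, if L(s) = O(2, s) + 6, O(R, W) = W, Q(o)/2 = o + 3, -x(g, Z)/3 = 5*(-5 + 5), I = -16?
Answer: 307081/53 ≈ 5794.0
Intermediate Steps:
x(g, Z) = 0 (x(g, Z) = -15*(-5 + 5) = -15*0 = -3*0 = 0)
Q(o) = 6 + 2*o (Q(o) = 2*(o + 3) = 2*(3 + o) = 6 + 2*o)
K = -107/53 (K = -2 + 1/(-16 - 37) = -2 + 1/(-53) = -2 - 1/53 = -107/53 ≈ -2.0189)
L(s) = 6 + s (L(s) = s + 6 = 6 + s)
L(K) + Q(x(-6, 0))*965 = (6 - 107/53) + (6 + 2*0)*965 = 211/53 + (6 + 0)*965 = 211/53 + 6*965 = 211/53 + 5790 = 307081/53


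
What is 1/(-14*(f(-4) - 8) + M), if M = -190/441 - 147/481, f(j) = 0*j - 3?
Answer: 212121/32510417 ≈ 0.0065247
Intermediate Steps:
f(j) = -3 (f(j) = 0 - 3 = -3)
M = -156217/212121 (M = -190*1/441 - 147*1/481 = -190/441 - 147/481 = -156217/212121 ≈ -0.73645)
1/(-14*(f(-4) - 8) + M) = 1/(-14*(-3 - 8) - 156217/212121) = 1/(-14*(-11) - 156217/212121) = 1/(154 - 156217/212121) = 1/(32510417/212121) = 212121/32510417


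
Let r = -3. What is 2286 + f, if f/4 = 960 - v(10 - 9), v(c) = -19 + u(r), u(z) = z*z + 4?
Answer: 6150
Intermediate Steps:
u(z) = 4 + z² (u(z) = z² + 4 = 4 + z²)
v(c) = -6 (v(c) = -19 + (4 + (-3)²) = -19 + (4 + 9) = -19 + 13 = -6)
f = 3864 (f = 4*(960 - 1*(-6)) = 4*(960 + 6) = 4*966 = 3864)
2286 + f = 2286 + 3864 = 6150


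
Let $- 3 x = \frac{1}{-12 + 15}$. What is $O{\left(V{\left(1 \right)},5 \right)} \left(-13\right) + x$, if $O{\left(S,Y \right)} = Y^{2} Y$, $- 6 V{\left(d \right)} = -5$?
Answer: $- \frac{14626}{9} \approx -1625.1$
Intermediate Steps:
$V{\left(d \right)} = \frac{5}{6}$ ($V{\left(d \right)} = \left(- \frac{1}{6}\right) \left(-5\right) = \frac{5}{6}$)
$x = - \frac{1}{9}$ ($x = - \frac{1}{3 \left(-12 + 15\right)} = - \frac{1}{3 \cdot 3} = \left(- \frac{1}{3}\right) \frac{1}{3} = - \frac{1}{9} \approx -0.11111$)
$O{\left(S,Y \right)} = Y^{3}$
$O{\left(V{\left(1 \right)},5 \right)} \left(-13\right) + x = 5^{3} \left(-13\right) - \frac{1}{9} = 125 \left(-13\right) - \frac{1}{9} = -1625 - \frac{1}{9} = - \frac{14626}{9}$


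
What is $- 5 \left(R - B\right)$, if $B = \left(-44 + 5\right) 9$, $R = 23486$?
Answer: $-119185$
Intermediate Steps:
$B = -351$ ($B = \left(-39\right) 9 = -351$)
$- 5 \left(R - B\right) = - 5 \left(23486 - -351\right) = - 5 \left(23486 + 351\right) = \left(-5\right) 23837 = -119185$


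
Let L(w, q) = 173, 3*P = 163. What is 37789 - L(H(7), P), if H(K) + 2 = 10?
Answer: 37616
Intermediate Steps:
P = 163/3 (P = (⅓)*163 = 163/3 ≈ 54.333)
H(K) = 8 (H(K) = -2 + 10 = 8)
37789 - L(H(7), P) = 37789 - 1*173 = 37789 - 173 = 37616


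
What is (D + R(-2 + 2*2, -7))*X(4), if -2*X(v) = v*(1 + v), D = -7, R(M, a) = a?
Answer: 140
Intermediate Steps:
X(v) = -v*(1 + v)/2
(D + R(-2 + 2*2, -7))*X(4) = (-7 - 7)*(-½*4*(1 + 4)) = -(-7)*4*5 = -14*(-10) = 140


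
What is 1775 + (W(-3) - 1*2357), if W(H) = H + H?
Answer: -588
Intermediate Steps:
W(H) = 2*H
1775 + (W(-3) - 1*2357) = 1775 + (2*(-3) - 1*2357) = 1775 + (-6 - 2357) = 1775 - 2363 = -588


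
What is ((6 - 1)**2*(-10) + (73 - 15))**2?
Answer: 36864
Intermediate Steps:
((6 - 1)**2*(-10) + (73 - 15))**2 = (5**2*(-10) + 58)**2 = (25*(-10) + 58)**2 = (-250 + 58)**2 = (-192)**2 = 36864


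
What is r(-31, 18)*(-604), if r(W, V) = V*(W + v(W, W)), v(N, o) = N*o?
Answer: -10110960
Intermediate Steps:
r(W, V) = V*(W + W²) (r(W, V) = V*(W + W*W) = V*(W + W²))
r(-31, 18)*(-604) = (18*(-31)*(1 - 31))*(-604) = (18*(-31)*(-30))*(-604) = 16740*(-604) = -10110960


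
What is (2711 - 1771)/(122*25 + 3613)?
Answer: 940/6663 ≈ 0.14108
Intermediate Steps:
(2711 - 1771)/(122*25 + 3613) = 940/(3050 + 3613) = 940/6663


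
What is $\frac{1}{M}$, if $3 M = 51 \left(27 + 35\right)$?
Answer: $\frac{1}{1054} \approx 0.00094877$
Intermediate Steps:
$M = 1054$ ($M = \frac{51 \left(27 + 35\right)}{3} = \frac{51 \cdot 62}{3} = \frac{1}{3} \cdot 3162 = 1054$)
$\frac{1}{M} = \frac{1}{1054}$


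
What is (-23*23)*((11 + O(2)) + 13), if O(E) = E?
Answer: -13754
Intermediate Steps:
(-23*23)*((11 + O(2)) + 13) = (-23*23)*((11 + 2) + 13) = -529*(13 + 13) = -529*26 = -13754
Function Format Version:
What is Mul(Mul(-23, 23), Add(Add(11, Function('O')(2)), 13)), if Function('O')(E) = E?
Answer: -13754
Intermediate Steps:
Mul(Mul(-23, 23), Add(Add(11, Function('O')(2)), 13)) = Mul(Mul(-23, 23), Add(Add(11, 2), 13)) = Mul(-529, Add(13, 13)) = Mul(-529, 26) = -13754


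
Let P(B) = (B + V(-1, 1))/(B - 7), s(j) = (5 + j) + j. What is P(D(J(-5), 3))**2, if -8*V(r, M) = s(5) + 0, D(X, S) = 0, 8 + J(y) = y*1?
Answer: 225/3136 ≈ 0.071747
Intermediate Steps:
J(y) = -8 + y (J(y) = -8 + y*1 = -8 + y)
s(j) = 5 + 2*j
V(r, M) = -15/8 (V(r, M) = -((5 + 2*5) + 0)/8 = -((5 + 10) + 0)/8 = -(15 + 0)/8 = -1/8*15 = -15/8)
P(B) = (-15/8 + B)/(-7 + B) (P(B) = (B - 15/8)/(B - 7) = (-15/8 + B)/(-7 + B))
P(D(J(-5), 3))**2 = ((-15/8 + 0)/(-7 + 0))**2 = (-15/8/(-7))**2 = (-1/7*(-15/8))**2 = (15/56)**2 = 225/3136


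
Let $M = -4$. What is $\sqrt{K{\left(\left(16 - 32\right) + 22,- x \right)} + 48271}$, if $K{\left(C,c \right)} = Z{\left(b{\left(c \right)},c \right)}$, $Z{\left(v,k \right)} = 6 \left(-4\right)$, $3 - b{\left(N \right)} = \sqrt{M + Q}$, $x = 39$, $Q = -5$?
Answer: $\sqrt{48247} \approx 219.65$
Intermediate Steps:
$b{\left(N \right)} = 3 - 3 i$ ($b{\left(N \right)} = 3 - \sqrt{-4 - 5} = 3 - \sqrt{-9} = 3 - 3 i$)
$Z{\left(v,k \right)} = -24$
$K{\left(C,c \right)} = -24$
$\sqrt{K{\left(\left(16 - 32\right) + 22,- x \right)} + 48271} = \sqrt{-24 + 48271} = \sqrt{48247}$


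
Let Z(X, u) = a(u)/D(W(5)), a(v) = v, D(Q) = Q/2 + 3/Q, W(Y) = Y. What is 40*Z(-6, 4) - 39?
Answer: 391/31 ≈ 12.613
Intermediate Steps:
D(Q) = Q/2 + 3/Q (D(Q) = Q*(½) + 3/Q = Q/2 + 3/Q)
Z(X, u) = 10*u/31 (Z(X, u) = u/((½)*5 + 3/5) = u/(5/2 + 3*(⅕)) = u/(5/2 + ⅗) = u/(31/10) = u*(10/31) = 10*u/31)
40*Z(-6, 4) - 39 = 40*((10/31)*4) - 39 = 40*(40/31) - 39 = 1600/31 - 39 = 391/31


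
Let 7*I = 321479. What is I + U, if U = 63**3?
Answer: 2071808/7 ≈ 2.9597e+5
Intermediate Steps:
I = 321479/7 (I = (1/7)*321479 = 321479/7 ≈ 45926.)
U = 250047
I + U = 321479/7 + 250047 = 2071808/7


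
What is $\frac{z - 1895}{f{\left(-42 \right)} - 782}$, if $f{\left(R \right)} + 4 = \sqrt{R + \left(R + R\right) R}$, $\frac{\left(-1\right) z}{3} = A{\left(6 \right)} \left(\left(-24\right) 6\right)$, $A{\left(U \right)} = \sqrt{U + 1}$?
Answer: $\frac{1895 - 432 \sqrt{7}}{786 - \sqrt{3486}} \approx 1.0345$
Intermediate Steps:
$A{\left(U \right)} = \sqrt{1 + U}$
$z = 432 \sqrt{7}$ ($z = - 3 \sqrt{1 + 6} \left(\left(-24\right) 6\right) = - 3 \sqrt{7} \left(-144\right) = - 3 \left(- 144 \sqrt{7}\right) = 432 \sqrt{7} \approx 1143.0$)
$f{\left(R \right)} = -4 + \sqrt{R + 2 R^{2}}$ ($f{\left(R \right)} = -4 + \sqrt{R + \left(R + R\right) R} = -4 + \sqrt{R + 2 R R} = -4 + \sqrt{R + 2 R^{2}}$)
$\frac{z - 1895}{f{\left(-42 \right)} - 782} = \frac{432 \sqrt{7} - 1895}{\left(-4 + \sqrt{- 42 \left(1 + 2 \left(-42\right)\right)}\right) - 782} = \frac{-1895 + 432 \sqrt{7}}{\left(-4 + \sqrt{- 42 \left(1 - 84\right)}\right) - 782} = \frac{-1895 + 432 \sqrt{7}}{\left(-4 + \sqrt{\left(-42\right) \left(-83\right)}\right) - 782} = \frac{-1895 + 432 \sqrt{7}}{\left(-4 + \sqrt{3486}\right) - 782} = \frac{-1895 + 432 \sqrt{7}}{-786 + \sqrt{3486}}$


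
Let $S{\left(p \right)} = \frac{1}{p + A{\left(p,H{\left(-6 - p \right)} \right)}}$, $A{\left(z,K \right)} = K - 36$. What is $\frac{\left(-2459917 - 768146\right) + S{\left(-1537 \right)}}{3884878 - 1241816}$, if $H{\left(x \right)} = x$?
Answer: $- \frac{135578647}{111008604} \approx -1.2213$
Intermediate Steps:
$A{\left(z,K \right)} = -36 + K$
$S{\left(p \right)} = - \frac{1}{42}$ ($S{\left(p \right)} = \frac{1}{p - \left(42 + p\right)} = \frac{1}{-42} = - \frac{1}{42}$)
$\frac{\left(-2459917 - 768146\right) + S{\left(-1537 \right)}}{3884878 - 1241816} = \frac{\left(-2459917 - 768146\right) - \frac{1}{42}}{3884878 - 1241816} = \frac{\left(-2459917 - 768146\right) - \frac{1}{42}}{2643062} = \left(-3228063 - \frac{1}{42}\right) \frac{1}{2643062} = \left(- \frac{135578647}{42}\right) \frac{1}{2643062} = - \frac{135578647}{111008604}$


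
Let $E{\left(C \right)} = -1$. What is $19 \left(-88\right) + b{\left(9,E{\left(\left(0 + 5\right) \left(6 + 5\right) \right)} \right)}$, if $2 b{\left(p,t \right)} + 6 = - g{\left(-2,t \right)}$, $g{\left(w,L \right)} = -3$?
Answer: $- \frac{3347}{2} \approx -1673.5$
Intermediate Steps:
$b{\left(p,t \right)} = - \frac{3}{2}$ ($b{\left(p,t \right)} = -3 + \frac{\left(-1\right) \left(-3\right)}{2} = -3 + \frac{1}{2} \cdot 3 = -3 + \frac{3}{2} = - \frac{3}{2}$)
$19 \left(-88\right) + b{\left(9,E{\left(\left(0 + 5\right) \left(6 + 5\right) \right)} \right)} = 19 \left(-88\right) - \frac{3}{2} = -1672 - \frac{3}{2} = - \frac{3347}{2}$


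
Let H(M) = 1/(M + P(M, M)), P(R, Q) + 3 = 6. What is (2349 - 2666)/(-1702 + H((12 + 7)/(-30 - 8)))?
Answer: 1585/8508 ≈ 0.18630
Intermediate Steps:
P(R, Q) = 3 (P(R, Q) = -3 + 6 = 3)
H(M) = 1/(3 + M) (H(M) = 1/(M + 3) = 1/(3 + M))
(2349 - 2666)/(-1702 + H((12 + 7)/(-30 - 8))) = (2349 - 2666)/(-1702 + 1/(3 + (12 + 7)/(-30 - 8))) = -317/(-1702 + 1/(3 + 19/(-38))) = -317/(-1702 + 1/(3 + 19*(-1/38))) = -317/(-1702 + 1/(3 - ½)) = -317/(-1702 + 1/(5/2)) = -317/(-1702 + ⅖) = -317/(-8508/5) = -317*(-5/8508) = 1585/8508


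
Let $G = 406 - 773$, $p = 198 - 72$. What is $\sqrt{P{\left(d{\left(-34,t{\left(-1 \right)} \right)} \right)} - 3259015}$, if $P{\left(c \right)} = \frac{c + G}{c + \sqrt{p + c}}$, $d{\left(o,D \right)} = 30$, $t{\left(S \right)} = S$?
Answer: $\frac{\sqrt{-195541574 - 13036060 \sqrt{39}}}{2 \sqrt{15 + \sqrt{39}}} \approx 1805.3 i$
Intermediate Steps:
$p = 126$ ($p = 198 - 72 = 126$)
$G = -367$ ($G = 406 - 773 = -367$)
$P{\left(c \right)} = \frac{-367 + c}{c + \sqrt{126 + c}}$ ($P{\left(c \right)} = \frac{c - 367}{c + \sqrt{126 + c}} = \frac{-367 + c}{c + \sqrt{126 + c}}$)
$\sqrt{P{\left(d{\left(-34,t{\left(-1 \right)} \right)} \right)} - 3259015} = \sqrt{\frac{-367 + 30}{30 + \sqrt{126 + 30}} - 3259015} = \sqrt{\frac{1}{30 + \sqrt{156}} \left(-337\right) - 3259015} = \sqrt{\frac{1}{30 + 2 \sqrt{39}} \left(-337\right) - 3259015} = \sqrt{- \frac{337}{30 + 2 \sqrt{39}} - 3259015} = \sqrt{-3259015 - \frac{337}{30 + 2 \sqrt{39}}}$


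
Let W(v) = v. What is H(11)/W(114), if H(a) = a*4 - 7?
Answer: 37/114 ≈ 0.32456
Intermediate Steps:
H(a) = -7 + 4*a (H(a) = 4*a - 7 = -7 + 4*a)
H(11)/W(114) = (-7 + 4*11)/114 = (-7 + 44)*(1/114) = 37*(1/114) = 37/114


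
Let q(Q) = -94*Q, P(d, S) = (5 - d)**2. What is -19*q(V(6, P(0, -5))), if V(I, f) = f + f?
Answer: 89300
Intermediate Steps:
V(I, f) = 2*f
-19*q(V(6, P(0, -5))) = -(-1786)*2*(-5 + 0)**2 = -(-1786)*2*(-5)**2 = -(-1786)*2*25 = -(-1786)*50 = -19*(-4700) = 89300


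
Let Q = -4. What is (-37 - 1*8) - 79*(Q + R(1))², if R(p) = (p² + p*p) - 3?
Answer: -2020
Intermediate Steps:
R(p) = -3 + 2*p² (R(p) = (p² + p²) - 3 = 2*p² - 3 = -3 + 2*p²)
(-37 - 1*8) - 79*(Q + R(1))² = (-37 - 1*8) - 79*(-4 + (-3 + 2*1²))² = (-37 - 8) - 79*(-4 + (-3 + 2*1))² = -45 - 79*(-4 + (-3 + 2))² = -45 - 79*(-4 - 1)² = -45 - 79*(-5)² = -45 - 79*25 = -45 - 1975 = -2020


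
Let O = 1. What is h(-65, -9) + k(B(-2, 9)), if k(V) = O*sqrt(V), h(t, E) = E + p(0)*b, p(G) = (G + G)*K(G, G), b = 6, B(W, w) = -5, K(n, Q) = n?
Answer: -9 + I*sqrt(5) ≈ -9.0 + 2.2361*I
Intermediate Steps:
p(G) = 2*G**2 (p(G) = (G + G)*G = (2*G)*G = 2*G**2)
h(t, E) = E (h(t, E) = E + (2*0**2)*6 = E + (2*0)*6 = E + 0*6 = E + 0 = E)
k(V) = sqrt(V) (k(V) = 1*sqrt(V) = sqrt(V))
h(-65, -9) + k(B(-2, 9)) = -9 + sqrt(-5) = -9 + I*sqrt(5)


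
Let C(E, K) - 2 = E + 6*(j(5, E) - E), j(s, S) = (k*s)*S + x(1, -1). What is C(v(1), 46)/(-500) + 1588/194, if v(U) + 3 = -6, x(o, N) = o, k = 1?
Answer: 418049/48500 ≈ 8.6196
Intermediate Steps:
j(s, S) = 1 + S*s (j(s, S) = (1*s)*S + 1 = s*S + 1 = S*s + 1 = 1 + S*s)
v(U) = -9 (v(U) = -3 - 6 = -9)
C(E, K) = 8 + 25*E (C(E, K) = 2 + (E + 6*((1 + E*5) - E)) = 2 + (E + 6*((1 + 5*E) - E)) = 2 + (E + 6*(1 + 4*E)) = 2 + (E + (6 + 24*E)) = 2 + (6 + 25*E) = 8 + 25*E)
C(v(1), 46)/(-500) + 1588/194 = (8 + 25*(-9))/(-500) + 1588/194 = (8 - 225)*(-1/500) + 1588*(1/194) = -217*(-1/500) + 794/97 = 217/500 + 794/97 = 418049/48500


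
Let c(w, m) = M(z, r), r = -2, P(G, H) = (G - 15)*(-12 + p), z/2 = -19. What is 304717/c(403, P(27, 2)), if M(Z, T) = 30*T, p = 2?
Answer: -304717/60 ≈ -5078.6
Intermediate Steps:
z = -38 (z = 2*(-19) = -38)
P(G, H) = 150 - 10*G (P(G, H) = (G - 15)*(-12 + 2) = (-15 + G)*(-10) = 150 - 10*G)
c(w, m) = -60 (c(w, m) = 30*(-2) = -60)
304717/c(403, P(27, 2)) = 304717/(-60) = 304717*(-1/60) = -304717/60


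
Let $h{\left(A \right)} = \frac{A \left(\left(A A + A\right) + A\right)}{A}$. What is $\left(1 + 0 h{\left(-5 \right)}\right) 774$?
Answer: $774$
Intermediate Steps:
$h{\left(A \right)} = A^{2} + 2 A$ ($h{\left(A \right)} = \frac{A \left(\left(A^{2} + A\right) + A\right)}{A} = \frac{A \left(\left(A + A^{2}\right) + A\right)}{A} = \frac{A \left(A^{2} + 2 A\right)}{A} = A^{2} + 2 A$)
$\left(1 + 0 h{\left(-5 \right)}\right) 774 = \left(1 + 0 \left(- 5 \left(2 - 5\right)\right)\right) 774 = \left(1 + 0 \left(\left(-5\right) \left(-3\right)\right)\right) 774 = \left(1 + 0 \cdot 15\right) 774 = \left(1 + 0\right) 774 = 1 \cdot 774 = 774$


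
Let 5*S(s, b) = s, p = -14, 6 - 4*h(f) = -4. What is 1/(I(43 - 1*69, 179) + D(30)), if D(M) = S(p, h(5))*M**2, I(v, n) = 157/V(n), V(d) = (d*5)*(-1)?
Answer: -895/2255557 ≈ -0.00039680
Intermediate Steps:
h(f) = 5/2 (h(f) = 3/2 - 1/4*(-4) = 3/2 + 1 = 5/2)
V(d) = -5*d (V(d) = (5*d)*(-1) = -5*d)
S(s, b) = s/5
I(v, n) = -157/(5*n) (I(v, n) = 157/((-5*n)) = 157*(-1/(5*n)) = -157/(5*n))
D(M) = -14*M**2/5 (D(M) = ((1/5)*(-14))*M**2 = -14*M**2/5)
1/(I(43 - 1*69, 179) + D(30)) = 1/(-157/5/179 - 14/5*30**2) = 1/(-157/5*1/179 - 14/5*900) = 1/(-157/895 - 2520) = 1/(-2255557/895) = -895/2255557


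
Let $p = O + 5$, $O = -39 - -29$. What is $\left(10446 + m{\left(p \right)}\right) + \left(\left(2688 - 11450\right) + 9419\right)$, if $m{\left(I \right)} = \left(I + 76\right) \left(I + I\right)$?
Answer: $10393$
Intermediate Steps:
$O = -10$ ($O = -39 + 29 = -10$)
$p = -5$ ($p = -10 + 5 = -5$)
$m{\left(I \right)} = 2 I \left(76 + I\right)$ ($m{\left(I \right)} = \left(76 + I\right) 2 I = 2 I \left(76 + I\right)$)
$\left(10446 + m{\left(p \right)}\right) + \left(\left(2688 - 11450\right) + 9419\right) = \left(10446 + 2 \left(-5\right) \left(76 - 5\right)\right) + \left(\left(2688 - 11450\right) + 9419\right) = \left(10446 + 2 \left(-5\right) 71\right) + \left(-8762 + 9419\right) = \left(10446 - 710\right) + 657 = 9736 + 657 = 10393$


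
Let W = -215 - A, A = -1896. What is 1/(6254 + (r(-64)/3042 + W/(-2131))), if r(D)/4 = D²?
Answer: 3241251/20285684105 ≈ 0.00015978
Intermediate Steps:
W = 1681 (W = -215 - 1*(-1896) = -215 + 1896 = 1681)
r(D) = 4*D²
1/(6254 + (r(-64)/3042 + W/(-2131))) = 1/(6254 + ((4*(-64)²)/3042 + 1681/(-2131))) = 1/(6254 + ((4*4096)*(1/3042) + 1681*(-1/2131))) = 1/(6254 + (16384*(1/3042) - 1681/2131)) = 1/(6254 + (8192/1521 - 1681/2131)) = 1/(6254 + 14900351/3241251) = 1/(20285684105/3241251) = 3241251/20285684105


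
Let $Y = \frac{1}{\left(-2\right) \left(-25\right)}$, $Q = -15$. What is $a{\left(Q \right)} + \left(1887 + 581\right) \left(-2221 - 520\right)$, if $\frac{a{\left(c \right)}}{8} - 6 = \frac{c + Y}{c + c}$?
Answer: $- \frac{2536776002}{375} \approx -6.7647 \cdot 10^{6}$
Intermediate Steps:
$Y = \frac{1}{50} \approx 0.02$
$a{\left(c \right)} = 48 + \frac{4 \left(\frac{1}{50} + c\right)}{c}$ ($a{\left(c \right)} = 48 + 8 \frac{c + \frac{1}{50}}{c + c} = 48 + 8 \frac{\frac{1}{50} + c}{2 c} = 48 + \frac{4 \left(\frac{1}{50} + c\right)}{c}$)
$a{\left(Q \right)} + \left(1887 + 581\right) \left(-2221 - 520\right) = \left(52 + \frac{2}{25 \left(-15\right)}\right) + \left(1887 + 581\right) \left(-2221 - 520\right) = \left(52 + \frac{2}{25} \left(- \frac{1}{15}\right)\right) + 2468 \left(-2741\right) = \left(52 - \frac{2}{375}\right) - 6764788 = \frac{19498}{375} - 6764788 = - \frac{2536776002}{375}$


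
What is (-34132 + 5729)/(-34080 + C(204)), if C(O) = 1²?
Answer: 28403/34079 ≈ 0.83345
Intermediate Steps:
C(O) = 1
(-34132 + 5729)/(-34080 + C(204)) = (-34132 + 5729)/(-34080 + 1) = -28403/(-34079) = -28403*(-1/34079) = 28403/34079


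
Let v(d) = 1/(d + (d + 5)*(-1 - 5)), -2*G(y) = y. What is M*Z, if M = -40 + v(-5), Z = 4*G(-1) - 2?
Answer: 0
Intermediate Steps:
G(y) = -y/2
v(d) = 1/(-30 - 5*d) (v(d) = 1/(d + (5 + d)*(-6)) = 1/(d + (-30 - 6*d)) = 1/(-30 - 5*d))
Z = 0 (Z = 4*(-½*(-1)) - 2 = 4*(½) - 2 = 2 - 2 = 0)
M = -201/5 (M = -40 - 1/(30 + 5*(-5)) = -40 - 1/(30 - 25) = -40 - 1/5 = -40 - 1*⅕ = -40 - ⅕ = -201/5 ≈ -40.200)
M*Z = -201/5*0 = 0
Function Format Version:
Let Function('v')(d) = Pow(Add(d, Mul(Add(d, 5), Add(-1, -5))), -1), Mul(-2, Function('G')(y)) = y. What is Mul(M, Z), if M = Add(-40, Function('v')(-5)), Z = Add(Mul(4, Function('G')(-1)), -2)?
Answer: 0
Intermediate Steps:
Function('G')(y) = Mul(Rational(-1, 2), y)
Function('v')(d) = Pow(Add(-30, Mul(-5, d)), -1) (Function('v')(d) = Pow(Add(d, Mul(Add(5, d), -6)), -1) = Pow(Add(d, Add(-30, Mul(-6, d))), -1) = Pow(Add(-30, Mul(-5, d)), -1))
Z = 0 (Z = Add(Mul(4, Mul(Rational(-1, 2), -1)), -2) = Add(Mul(4, Rational(1, 2)), -2) = Add(2, -2) = 0)
M = Rational(-201, 5) (M = Add(-40, Mul(-1, Pow(Add(30, Mul(5, -5)), -1))) = Add(-40, Mul(-1, Pow(Add(30, -25), -1))) = Add(-40, Mul(-1, Pow(5, -1))) = Add(-40, Mul(-1, Rational(1, 5))) = Add(-40, Rational(-1, 5)) = Rational(-201, 5) ≈ -40.200)
Mul(M, Z) = Mul(Rational(-201, 5), 0) = 0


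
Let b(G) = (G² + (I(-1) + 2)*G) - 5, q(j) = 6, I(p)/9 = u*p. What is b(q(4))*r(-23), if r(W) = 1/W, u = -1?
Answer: -97/23 ≈ -4.2174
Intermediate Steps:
I(p) = -9*p (I(p) = 9*(-p) = -9*p)
b(G) = -5 + G² + 11*G (b(G) = (G² + (-9*(-1) + 2)*G) - 5 = (G² + (9 + 2)*G) - 5 = (G² + 11*G) - 5 = -5 + G² + 11*G)
b(q(4))*r(-23) = (-5 + 6² + 11*6)/(-23) = (-5 + 36 + 66)*(-1/23) = 97*(-1/23) = -97/23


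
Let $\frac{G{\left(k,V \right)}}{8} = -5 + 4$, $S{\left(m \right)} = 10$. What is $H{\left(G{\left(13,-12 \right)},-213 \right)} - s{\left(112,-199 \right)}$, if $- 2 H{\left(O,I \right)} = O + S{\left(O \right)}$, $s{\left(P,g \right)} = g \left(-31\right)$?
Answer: $-6170$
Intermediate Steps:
$s{\left(P,g \right)} = - 31 g$
$G{\left(k,V \right)} = -8$ ($G{\left(k,V \right)} = 8 \left(-5 + 4\right) = 8 \left(-1\right) = -8$)
$H{\left(O,I \right)} = -5 - \frac{O}{2}$ ($H{\left(O,I \right)} = - \frac{O + 10}{2} = - \frac{10 + O}{2} = -5 - \frac{O}{2}$)
$H{\left(G{\left(13,-12 \right)},-213 \right)} - s{\left(112,-199 \right)} = \left(-5 - -4\right) - \left(-31\right) \left(-199\right) = \left(-5 + 4\right) - 6169 = -1 - 6169 = -6170$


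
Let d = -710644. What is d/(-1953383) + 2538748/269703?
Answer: 5150810003216/526833255249 ≈ 9.7769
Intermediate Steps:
d/(-1953383) + 2538748/269703 = -710644/(-1953383) + 2538748/269703 = -710644*(-1/1953383) + 2538748*(1/269703) = 710644/1953383 + 2538748/269703 = 5150810003216/526833255249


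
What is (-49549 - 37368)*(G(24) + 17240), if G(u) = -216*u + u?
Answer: -1049957360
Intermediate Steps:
G(u) = -215*u
(-49549 - 37368)*(G(24) + 17240) = (-49549 - 37368)*(-215*24 + 17240) = -86917*(-5160 + 17240) = -86917*12080 = -1049957360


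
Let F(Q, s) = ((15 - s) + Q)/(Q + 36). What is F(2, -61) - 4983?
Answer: -94638/19 ≈ -4980.9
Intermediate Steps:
F(Q, s) = (15 + Q - s)/(36 + Q)
F(2, -61) - 4983 = (15 + 2 - 1*(-61))/(36 + 2) - 4983 = (15 + 2 + 61)/38 - 4983 = (1/38)*78 - 4983 = 39/19 - 4983 = -94638/19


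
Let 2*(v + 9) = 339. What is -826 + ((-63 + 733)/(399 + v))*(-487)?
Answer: -1576874/1119 ≈ -1409.2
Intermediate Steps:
v = 321/2 (v = -9 + (½)*339 = -9 + 339/2 = 321/2 ≈ 160.50)
-826 + ((-63 + 733)/(399 + v))*(-487) = -826 + ((-63 + 733)/(399 + 321/2))*(-487) = -826 + (670/(1119/2))*(-487) = -826 + (670*(2/1119))*(-487) = -826 + (1340/1119)*(-487) = -826 - 652580/1119 = -1576874/1119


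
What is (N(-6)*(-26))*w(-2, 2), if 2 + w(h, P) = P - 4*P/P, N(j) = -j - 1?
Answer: 520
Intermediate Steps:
N(j) = -1 - j
w(h, P) = -6 + P (w(h, P) = -2 + (P - 4*P/P) = -2 + (P - 4*1) = -2 + (P - 4) = -2 + (-4 + P) = -6 + P)
(N(-6)*(-26))*w(-2, 2) = ((-1 - 1*(-6))*(-26))*(-6 + 2) = ((-1 + 6)*(-26))*(-4) = (5*(-26))*(-4) = -130*(-4) = 520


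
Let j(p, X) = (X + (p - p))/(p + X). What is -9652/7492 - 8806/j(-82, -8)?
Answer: -371111681/3746 ≈ -99069.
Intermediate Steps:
j(p, X) = X/(X + p) (j(p, X) = (X + 0)/(X + p) = X/(X + p))
-9652/7492 - 8806/j(-82, -8) = -9652/7492 - 8806/((-8/(-8 - 82))) = -9652*1/7492 - 8806/((-8/(-90))) = -2413/1873 - 8806/((-8*(-1/90))) = -2413/1873 - 8806/4/45 = -2413/1873 - 8806*45/4 = -2413/1873 - 198135/2 = -371111681/3746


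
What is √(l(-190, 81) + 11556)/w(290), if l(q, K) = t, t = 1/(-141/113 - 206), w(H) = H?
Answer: √6337880480569/6791510 ≈ 0.37069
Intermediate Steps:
t = -113/23419 (t = 1/(-141*1/113 - 206) = 1/(-141/113 - 206) = 1/(-23419/113) = -113/23419 ≈ -0.0048251)
l(q, K) = -113/23419
√(l(-190, 81) + 11556)/w(290) = √(-113/23419 + 11556)/290 = √(270629851/23419)*(1/290) = (√6337880480569/23419)*(1/290) = √6337880480569/6791510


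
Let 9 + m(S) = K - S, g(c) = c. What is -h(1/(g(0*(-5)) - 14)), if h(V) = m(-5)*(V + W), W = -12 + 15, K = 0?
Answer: 82/7 ≈ 11.714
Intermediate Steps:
W = 3
m(S) = -9 - S (m(S) = -9 + (0 - S) = -9 - S)
h(V) = -12 - 4*V (h(V) = (-9 - 1*(-5))*(V + 3) = (-9 + 5)*(3 + V) = -4*(3 + V) = -12 - 4*V)
-h(1/(g(0*(-5)) - 14)) = -(-12 - 4/(0*(-5) - 14)) = -(-12 - 4/(0 - 14)) = -(-12 - 4/(-14)) = -(-12 - 4*(-1/14)) = -(-12 + 2/7) = -1*(-82/7) = 82/7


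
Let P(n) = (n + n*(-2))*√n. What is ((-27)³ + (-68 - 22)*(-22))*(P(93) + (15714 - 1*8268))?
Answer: -131816538 + 1646379*√93 ≈ -1.1594e+8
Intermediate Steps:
P(n) = -n^(3/2) (P(n) = (n - 2*n)*√n = (-n)*√n = -n^(3/2))
((-27)³ + (-68 - 22)*(-22))*(P(93) + (15714 - 1*8268)) = ((-27)³ + (-68 - 22)*(-22))*(-93^(3/2) + (15714 - 1*8268)) = (-19683 - 90*(-22))*(-93*√93 + (15714 - 8268)) = (-19683 + 1980)*(-93*√93 + 7446) = -17703*(7446 - 93*√93) = -131816538 + 1646379*√93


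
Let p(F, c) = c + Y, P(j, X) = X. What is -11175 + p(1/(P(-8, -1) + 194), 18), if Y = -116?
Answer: -11273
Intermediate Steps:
p(F, c) = -116 + c (p(F, c) = c - 116 = -116 + c)
-11175 + p(1/(P(-8, -1) + 194), 18) = -11175 + (-116 + 18) = -11175 - 98 = -11273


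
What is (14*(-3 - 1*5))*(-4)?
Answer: 448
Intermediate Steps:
(14*(-3 - 1*5))*(-4) = (14*(-3 - 5))*(-4) = (14*(-8))*(-4) = -112*(-4) = 448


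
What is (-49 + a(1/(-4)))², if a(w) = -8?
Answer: 3249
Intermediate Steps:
(-49 + a(1/(-4)))² = (-49 - 8)² = (-57)² = 3249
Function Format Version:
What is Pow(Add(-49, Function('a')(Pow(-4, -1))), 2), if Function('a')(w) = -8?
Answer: 3249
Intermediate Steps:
Pow(Add(-49, Function('a')(Pow(-4, -1))), 2) = Pow(Add(-49, -8), 2) = Pow(-57, 2) = 3249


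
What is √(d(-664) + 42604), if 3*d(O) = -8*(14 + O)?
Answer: 2*√99759/3 ≈ 210.56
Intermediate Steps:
d(O) = -112/3 - 8*O/3 (d(O) = (-8*(14 + O))/3 = (-112 - 8*O)/3 = -112/3 - 8*O/3)
√(d(-664) + 42604) = √((-112/3 - 8/3*(-664)) + 42604) = √((-112/3 + 5312/3) + 42604) = √(5200/3 + 42604) = √(133012/3) = 2*√99759/3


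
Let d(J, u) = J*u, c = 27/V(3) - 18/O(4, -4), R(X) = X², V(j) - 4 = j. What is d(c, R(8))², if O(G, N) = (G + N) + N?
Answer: 14017536/49 ≈ 2.8607e+5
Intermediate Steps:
V(j) = 4 + j
O(G, N) = G + 2*N
c = 117/14 (c = 27/(4 + 3) - 18/(4 + 2*(-4)) = 27/7 - 18/(4 - 8) = 27*(⅐) - 18/(-4) = 27/7 - 18*(-¼) = 27/7 + 9/2 = 117/14 ≈ 8.3571)
d(c, R(8))² = ((117/14)*8²)² = ((117/14)*64)² = (3744/7)² = 14017536/49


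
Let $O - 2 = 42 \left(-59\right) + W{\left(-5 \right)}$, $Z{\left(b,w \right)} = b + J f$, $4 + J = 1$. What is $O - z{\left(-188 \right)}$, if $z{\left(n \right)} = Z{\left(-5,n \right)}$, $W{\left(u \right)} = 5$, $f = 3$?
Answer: $-2457$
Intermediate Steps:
$J = -3$ ($J = -4 + 1 = -3$)
$Z{\left(b,w \right)} = -9 + b$ ($Z{\left(b,w \right)} = b - 9 = -9 + b$)
$z{\left(n \right)} = -14$ ($z{\left(n \right)} = -9 - 5 = -14$)
$O = -2471$ ($O = 2 + \left(42 \left(-59\right) + 5\right) = 2 + \left(-2478 + 5\right) = 2 - 2473 = -2471$)
$O - z{\left(-188 \right)} = -2471 - -14 = -2471 + 14 = -2457$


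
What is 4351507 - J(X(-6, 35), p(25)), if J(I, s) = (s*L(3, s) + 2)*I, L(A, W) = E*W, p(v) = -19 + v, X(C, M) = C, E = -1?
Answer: 4351303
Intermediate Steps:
L(A, W) = -W
J(I, s) = I*(2 - s²) (J(I, s) = (s*(-s) + 2)*I = (-s² + 2)*I = (2 - s²)*I = I*(2 - s²))
4351507 - J(X(-6, 35), p(25)) = 4351507 - (-6)*(2 - (-19 + 25)²) = 4351507 - (-6)*(2 - 1*6²) = 4351507 - (-6)*(2 - 1*36) = 4351507 - (-6)*(2 - 36) = 4351507 - (-6)*(-34) = 4351507 - 1*204 = 4351507 - 204 = 4351303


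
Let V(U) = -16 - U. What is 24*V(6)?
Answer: -528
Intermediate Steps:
24*V(6) = 24*(-16 - 1*6) = 24*(-16 - 6) = 24*(-22) = -528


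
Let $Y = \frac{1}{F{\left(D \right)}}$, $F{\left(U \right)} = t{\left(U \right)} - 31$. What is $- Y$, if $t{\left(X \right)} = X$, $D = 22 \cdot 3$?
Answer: $- \frac{1}{35} \approx -0.028571$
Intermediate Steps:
$D = 66$
$F{\left(U \right)} = -31 + U$ ($F{\left(U \right)} = U - 31 = -31 + U$)
$Y = \frac{1}{35}$ ($Y = \frac{1}{-31 + 66} = \frac{1}{35} \approx 0.028571$)
$- Y = \left(-1\right) \frac{1}{35} = - \frac{1}{35}$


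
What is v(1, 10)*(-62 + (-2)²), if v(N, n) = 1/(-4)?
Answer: 29/2 ≈ 14.500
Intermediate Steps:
v(N, n) = -¼
v(1, 10)*(-62 + (-2)²) = -(-62 + (-2)²)/4 = -(-62 + 4)/4 = -¼*(-58) = 29/2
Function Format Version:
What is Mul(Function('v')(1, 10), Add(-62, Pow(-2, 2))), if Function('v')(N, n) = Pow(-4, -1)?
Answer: Rational(29, 2) ≈ 14.500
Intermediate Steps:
Function('v')(N, n) = Rational(-1, 4)
Mul(Function('v')(1, 10), Add(-62, Pow(-2, 2))) = Mul(Rational(-1, 4), Add(-62, Pow(-2, 2))) = Mul(Rational(-1, 4), Add(-62, 4)) = Mul(Rational(-1, 4), -58) = Rational(29, 2)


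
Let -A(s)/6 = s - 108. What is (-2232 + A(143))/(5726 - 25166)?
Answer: 407/3240 ≈ 0.12562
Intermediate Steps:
A(s) = 648 - 6*s (A(s) = -6*(s - 108) = -6*(-108 + s) = 648 - 6*s)
(-2232 + A(143))/(5726 - 25166) = (-2232 + (648 - 6*143))/(5726 - 25166) = (-2232 + (648 - 858))/(-19440) = (-2232 - 210)*(-1/19440) = -2442*(-1/19440) = 407/3240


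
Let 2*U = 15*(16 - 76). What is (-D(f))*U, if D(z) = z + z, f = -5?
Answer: -4500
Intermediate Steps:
U = -450 (U = (15*(16 - 76))/2 = (15*(-60))/2 = (1/2)*(-900) = -450)
D(z) = 2*z
(-D(f))*U = -2*(-5)*(-450) = -1*(-10)*(-450) = 10*(-450) = -4500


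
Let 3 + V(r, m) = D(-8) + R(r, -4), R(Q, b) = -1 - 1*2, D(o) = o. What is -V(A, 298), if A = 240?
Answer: 14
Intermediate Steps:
R(Q, b) = -3 (R(Q, b) = -1 - 2 = -3)
V(r, m) = -14 (V(r, m) = -3 + (-8 - 3) = -3 - 11 = -14)
-V(A, 298) = -1*(-14) = 14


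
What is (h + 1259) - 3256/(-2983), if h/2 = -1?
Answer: 3752887/2983 ≈ 1258.1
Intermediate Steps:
h = -2 (h = 2*(-1) = -2)
(h + 1259) - 3256/(-2983) = (-2 + 1259) - 3256/(-2983) = 1257 - 3256*(-1/2983) = 1257 + 3256/2983 = 3752887/2983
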